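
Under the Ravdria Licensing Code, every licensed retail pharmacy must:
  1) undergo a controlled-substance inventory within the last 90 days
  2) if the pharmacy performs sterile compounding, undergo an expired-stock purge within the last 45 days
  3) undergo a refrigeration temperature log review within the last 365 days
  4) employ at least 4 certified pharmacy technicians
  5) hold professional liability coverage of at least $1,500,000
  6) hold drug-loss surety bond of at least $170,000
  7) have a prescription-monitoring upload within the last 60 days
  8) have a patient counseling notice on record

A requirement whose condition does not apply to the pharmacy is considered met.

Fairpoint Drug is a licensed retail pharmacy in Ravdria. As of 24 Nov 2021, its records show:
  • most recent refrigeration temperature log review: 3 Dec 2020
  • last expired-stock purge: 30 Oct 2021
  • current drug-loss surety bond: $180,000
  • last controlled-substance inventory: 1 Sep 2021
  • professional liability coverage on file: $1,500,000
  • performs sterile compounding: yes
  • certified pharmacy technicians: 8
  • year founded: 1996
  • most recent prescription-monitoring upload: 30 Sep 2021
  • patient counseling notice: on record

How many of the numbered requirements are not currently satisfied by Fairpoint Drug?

0

1. controlled-substance inventory 84 days ago vs limit 90 → met
2. condition 'performs sterile compounding' holds; expired-stock purge 25 days ago vs limit 45 → met
3. refrigeration temperature log review 356 days ago vs limit 365 → met
4. certified pharmacy technicians 8 ≥ 4 → met
5. professional liability coverage $1,500,000 ≥ $1,500,000 → met
6. drug-loss surety bond $180,000 ≥ $170,000 → met
7. prescription-monitoring upload 55 days ago vs limit 60 → met
8. patient counseling notice present → met
Not met: 0 of 8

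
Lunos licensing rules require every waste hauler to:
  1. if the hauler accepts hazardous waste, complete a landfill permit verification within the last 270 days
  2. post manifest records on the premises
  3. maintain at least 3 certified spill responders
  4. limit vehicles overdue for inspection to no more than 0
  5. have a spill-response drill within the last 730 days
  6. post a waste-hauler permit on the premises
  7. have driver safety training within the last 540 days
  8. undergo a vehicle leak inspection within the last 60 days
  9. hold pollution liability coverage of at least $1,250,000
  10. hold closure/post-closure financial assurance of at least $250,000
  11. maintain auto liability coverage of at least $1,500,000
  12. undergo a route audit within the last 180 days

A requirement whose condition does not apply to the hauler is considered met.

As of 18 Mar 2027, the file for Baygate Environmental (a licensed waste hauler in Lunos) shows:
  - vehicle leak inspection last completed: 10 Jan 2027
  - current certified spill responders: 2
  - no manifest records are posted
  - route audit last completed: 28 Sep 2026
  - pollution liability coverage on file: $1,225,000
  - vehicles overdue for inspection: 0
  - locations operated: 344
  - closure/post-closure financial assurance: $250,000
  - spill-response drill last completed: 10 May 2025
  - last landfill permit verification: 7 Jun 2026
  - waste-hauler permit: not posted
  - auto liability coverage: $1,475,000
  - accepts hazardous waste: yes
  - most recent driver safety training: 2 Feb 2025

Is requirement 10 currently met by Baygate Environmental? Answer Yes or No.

10. closure/post-closure financial assurance $250,000 ≥ $250,000 → met

Yes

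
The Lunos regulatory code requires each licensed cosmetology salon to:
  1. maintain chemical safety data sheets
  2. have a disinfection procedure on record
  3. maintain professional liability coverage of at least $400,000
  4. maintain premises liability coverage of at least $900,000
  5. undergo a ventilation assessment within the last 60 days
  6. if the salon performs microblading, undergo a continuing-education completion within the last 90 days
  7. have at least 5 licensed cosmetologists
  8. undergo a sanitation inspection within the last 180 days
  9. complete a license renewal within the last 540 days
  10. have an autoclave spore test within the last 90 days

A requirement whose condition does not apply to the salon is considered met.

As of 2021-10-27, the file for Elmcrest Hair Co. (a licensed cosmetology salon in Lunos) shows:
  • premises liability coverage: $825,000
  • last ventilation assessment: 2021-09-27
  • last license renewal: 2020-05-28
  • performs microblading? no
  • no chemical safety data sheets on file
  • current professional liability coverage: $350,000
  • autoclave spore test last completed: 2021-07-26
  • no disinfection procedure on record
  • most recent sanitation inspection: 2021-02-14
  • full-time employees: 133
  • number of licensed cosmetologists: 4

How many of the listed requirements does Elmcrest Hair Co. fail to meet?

7

1. chemical safety data sheets absent → not met
2. disinfection procedure absent → not met
3. professional liability coverage $350,000 < $400,000 → not met
4. premises liability coverage $825,000 < $900,000 → not met
5. ventilation assessment 30 days ago vs limit 60 → met
6. condition 'performs microblading' does not hold → requirement n/a → met
7. licensed cosmetologists 4 < 5 → not met
8. sanitation inspection 255 days ago vs limit 180 → not met
9. license renewal 517 days ago vs limit 540 → met
10. autoclave spore test 93 days ago vs limit 90 → not met
Not met: 7 of 10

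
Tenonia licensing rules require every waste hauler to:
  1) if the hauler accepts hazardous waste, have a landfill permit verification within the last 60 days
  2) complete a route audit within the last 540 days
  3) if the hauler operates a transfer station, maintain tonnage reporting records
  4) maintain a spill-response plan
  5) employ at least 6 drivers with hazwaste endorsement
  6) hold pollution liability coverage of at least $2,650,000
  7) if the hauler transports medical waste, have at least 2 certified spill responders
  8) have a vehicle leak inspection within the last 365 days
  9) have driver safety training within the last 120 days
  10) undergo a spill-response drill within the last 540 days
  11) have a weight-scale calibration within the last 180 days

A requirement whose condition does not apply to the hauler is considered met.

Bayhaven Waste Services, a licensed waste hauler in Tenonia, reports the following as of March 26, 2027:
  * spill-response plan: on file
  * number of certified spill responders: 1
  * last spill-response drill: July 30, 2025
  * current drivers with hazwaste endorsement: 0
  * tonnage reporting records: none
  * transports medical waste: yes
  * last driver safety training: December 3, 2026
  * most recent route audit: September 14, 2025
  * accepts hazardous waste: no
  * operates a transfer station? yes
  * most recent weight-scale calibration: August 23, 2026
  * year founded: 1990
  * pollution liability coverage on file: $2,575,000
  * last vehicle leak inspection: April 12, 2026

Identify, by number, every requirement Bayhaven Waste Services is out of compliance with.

1. condition 'accepts hazardous waste' does not hold → requirement n/a → met
2. route audit 558 days ago vs limit 540 → not met
3. condition 'operates a transfer station' holds; tonnage reporting records absent → not met
4. spill-response plan present → met
5. drivers with hazwaste endorsement 0 < 6 → not met
6. pollution liability coverage $2,575,000 < $2,650,000 → not met
7. condition 'transports medical waste' holds; certified spill responders 1 < 2 → not met
8. vehicle leak inspection 348 days ago vs limit 365 → met
9. driver safety training 113 days ago vs limit 120 → met
10. spill-response drill 604 days ago vs limit 540 → not met
11. weight-scale calibration 215 days ago vs limit 180 → not met
Not met: 2, 3, 5, 6, 7, 10, 11

2, 3, 5, 6, 7, 10, 11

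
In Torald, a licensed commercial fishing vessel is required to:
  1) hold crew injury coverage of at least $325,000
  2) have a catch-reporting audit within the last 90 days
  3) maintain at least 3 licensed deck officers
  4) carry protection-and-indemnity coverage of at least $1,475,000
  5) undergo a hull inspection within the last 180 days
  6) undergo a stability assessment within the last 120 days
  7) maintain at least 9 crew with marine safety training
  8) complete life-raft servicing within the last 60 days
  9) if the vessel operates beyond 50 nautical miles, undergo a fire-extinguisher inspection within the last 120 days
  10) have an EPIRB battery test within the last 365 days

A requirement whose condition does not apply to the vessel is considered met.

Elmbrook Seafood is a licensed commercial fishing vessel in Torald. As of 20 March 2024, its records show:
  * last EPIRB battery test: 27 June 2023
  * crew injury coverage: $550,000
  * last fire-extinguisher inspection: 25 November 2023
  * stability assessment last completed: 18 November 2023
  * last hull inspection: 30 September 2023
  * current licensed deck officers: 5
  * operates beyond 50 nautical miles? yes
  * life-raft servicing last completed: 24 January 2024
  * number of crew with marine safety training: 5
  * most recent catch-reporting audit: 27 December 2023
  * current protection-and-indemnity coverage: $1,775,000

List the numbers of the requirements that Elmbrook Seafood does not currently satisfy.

1. crew injury coverage $550,000 ≥ $325,000 → met
2. catch-reporting audit 84 days ago vs limit 90 → met
3. licensed deck officers 5 ≥ 3 → met
4. protection-and-indemnity coverage $1,775,000 ≥ $1,475,000 → met
5. hull inspection 172 days ago vs limit 180 → met
6. stability assessment 123 days ago vs limit 120 → not met
7. crew with marine safety training 5 < 9 → not met
8. life-raft servicing 56 days ago vs limit 60 → met
9. condition 'operates beyond 50 nautical miles' holds; fire-extinguisher inspection 116 days ago vs limit 120 → met
10. EPIRB battery test 267 days ago vs limit 365 → met
Not met: 6, 7

6, 7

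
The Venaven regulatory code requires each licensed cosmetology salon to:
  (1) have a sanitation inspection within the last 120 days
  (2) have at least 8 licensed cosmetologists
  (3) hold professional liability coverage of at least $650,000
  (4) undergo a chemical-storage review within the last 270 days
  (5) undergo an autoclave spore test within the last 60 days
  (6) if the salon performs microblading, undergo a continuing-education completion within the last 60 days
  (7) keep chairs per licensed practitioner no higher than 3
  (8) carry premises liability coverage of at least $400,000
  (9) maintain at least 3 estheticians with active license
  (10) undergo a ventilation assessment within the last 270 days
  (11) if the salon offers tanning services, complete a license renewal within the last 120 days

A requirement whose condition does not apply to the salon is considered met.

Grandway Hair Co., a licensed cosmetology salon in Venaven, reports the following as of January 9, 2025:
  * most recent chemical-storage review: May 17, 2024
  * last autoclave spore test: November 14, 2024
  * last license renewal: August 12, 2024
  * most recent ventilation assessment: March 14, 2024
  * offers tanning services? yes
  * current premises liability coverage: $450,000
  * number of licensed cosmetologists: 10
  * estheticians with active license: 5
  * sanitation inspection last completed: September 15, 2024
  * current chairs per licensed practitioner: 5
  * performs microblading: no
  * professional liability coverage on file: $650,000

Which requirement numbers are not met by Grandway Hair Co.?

7, 10, 11

1. sanitation inspection 116 days ago vs limit 120 → met
2. licensed cosmetologists 10 ≥ 8 → met
3. professional liability coverage $650,000 ≥ $650,000 → met
4. chemical-storage review 237 days ago vs limit 270 → met
5. autoclave spore test 56 days ago vs limit 60 → met
6. condition 'performs microblading' does not hold → requirement n/a → met
7. chairs per licensed practitioner 5 > 3 → not met
8. premises liability coverage $450,000 ≥ $400,000 → met
9. estheticians with active license 5 ≥ 3 → met
10. ventilation assessment 301 days ago vs limit 270 → not met
11. condition 'offers tanning services' holds; license renewal 150 days ago vs limit 120 → not met
Not met: 7, 10, 11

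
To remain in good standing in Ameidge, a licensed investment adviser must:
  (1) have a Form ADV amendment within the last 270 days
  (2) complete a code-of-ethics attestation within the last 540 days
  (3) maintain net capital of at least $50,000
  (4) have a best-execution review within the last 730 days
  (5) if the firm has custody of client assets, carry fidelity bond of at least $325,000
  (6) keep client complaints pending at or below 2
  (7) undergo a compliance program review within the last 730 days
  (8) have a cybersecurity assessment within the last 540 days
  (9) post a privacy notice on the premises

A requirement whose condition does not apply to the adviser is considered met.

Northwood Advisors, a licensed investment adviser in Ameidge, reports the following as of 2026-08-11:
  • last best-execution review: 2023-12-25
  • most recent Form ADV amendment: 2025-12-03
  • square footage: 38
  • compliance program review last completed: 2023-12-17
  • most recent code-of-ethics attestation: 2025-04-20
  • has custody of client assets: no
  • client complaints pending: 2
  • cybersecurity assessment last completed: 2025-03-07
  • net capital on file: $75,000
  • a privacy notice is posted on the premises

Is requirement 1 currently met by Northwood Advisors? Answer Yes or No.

Yes

1. Form ADV amendment 251 days ago vs limit 270 → met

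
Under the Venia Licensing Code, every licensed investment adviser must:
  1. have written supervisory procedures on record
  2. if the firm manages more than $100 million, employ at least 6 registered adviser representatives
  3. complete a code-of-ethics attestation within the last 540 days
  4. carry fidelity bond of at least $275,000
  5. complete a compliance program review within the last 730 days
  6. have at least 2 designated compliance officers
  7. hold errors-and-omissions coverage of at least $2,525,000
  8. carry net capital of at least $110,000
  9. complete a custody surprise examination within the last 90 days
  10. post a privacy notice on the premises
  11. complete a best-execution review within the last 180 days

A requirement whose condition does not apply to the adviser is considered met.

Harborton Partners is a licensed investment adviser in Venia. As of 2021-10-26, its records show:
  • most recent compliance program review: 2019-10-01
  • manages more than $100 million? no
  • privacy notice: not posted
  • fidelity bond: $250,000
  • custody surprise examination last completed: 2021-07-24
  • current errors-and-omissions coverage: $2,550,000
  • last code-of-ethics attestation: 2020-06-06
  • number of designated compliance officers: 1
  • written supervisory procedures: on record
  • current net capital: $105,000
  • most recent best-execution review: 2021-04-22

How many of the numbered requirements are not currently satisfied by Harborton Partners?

7

1. written supervisory procedures present → met
2. condition 'manages more than $100 million' does not hold → requirement n/a → met
3. code-of-ethics attestation 507 days ago vs limit 540 → met
4. fidelity bond $250,000 < $275,000 → not met
5. compliance program review 756 days ago vs limit 730 → not met
6. designated compliance officers 1 < 2 → not met
7. errors-and-omissions coverage $2,550,000 ≥ $2,525,000 → met
8. net capital $105,000 < $110,000 → not met
9. custody surprise examination 94 days ago vs limit 90 → not met
10. privacy notice absent → not met
11. best-execution review 187 days ago vs limit 180 → not met
Not met: 7 of 11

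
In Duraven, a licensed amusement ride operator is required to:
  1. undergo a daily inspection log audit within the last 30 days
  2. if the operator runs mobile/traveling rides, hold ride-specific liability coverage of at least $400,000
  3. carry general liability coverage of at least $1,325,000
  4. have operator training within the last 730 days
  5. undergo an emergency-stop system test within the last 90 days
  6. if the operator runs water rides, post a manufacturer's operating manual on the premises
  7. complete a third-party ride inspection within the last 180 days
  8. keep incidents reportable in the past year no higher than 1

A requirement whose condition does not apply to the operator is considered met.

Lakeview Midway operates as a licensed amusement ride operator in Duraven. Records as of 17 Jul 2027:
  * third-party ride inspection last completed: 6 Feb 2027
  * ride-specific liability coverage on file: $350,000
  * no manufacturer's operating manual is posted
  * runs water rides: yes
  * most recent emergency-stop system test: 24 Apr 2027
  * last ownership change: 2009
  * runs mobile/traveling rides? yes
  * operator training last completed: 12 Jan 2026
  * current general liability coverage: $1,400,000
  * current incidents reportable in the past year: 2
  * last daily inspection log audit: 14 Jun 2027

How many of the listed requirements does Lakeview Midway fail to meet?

4

1. daily inspection log audit 33 days ago vs limit 30 → not met
2. condition 'runs mobile/traveling rides' holds; ride-specific liability coverage $350,000 < $400,000 → not met
3. general liability coverage $1,400,000 ≥ $1,325,000 → met
4. operator training 551 days ago vs limit 730 → met
5. emergency-stop system test 84 days ago vs limit 90 → met
6. condition 'runs water rides' holds; manufacturer's operating manual absent → not met
7. third-party ride inspection 161 days ago vs limit 180 → met
8. incidents reportable in the past year 2 > 1 → not met
Not met: 4 of 8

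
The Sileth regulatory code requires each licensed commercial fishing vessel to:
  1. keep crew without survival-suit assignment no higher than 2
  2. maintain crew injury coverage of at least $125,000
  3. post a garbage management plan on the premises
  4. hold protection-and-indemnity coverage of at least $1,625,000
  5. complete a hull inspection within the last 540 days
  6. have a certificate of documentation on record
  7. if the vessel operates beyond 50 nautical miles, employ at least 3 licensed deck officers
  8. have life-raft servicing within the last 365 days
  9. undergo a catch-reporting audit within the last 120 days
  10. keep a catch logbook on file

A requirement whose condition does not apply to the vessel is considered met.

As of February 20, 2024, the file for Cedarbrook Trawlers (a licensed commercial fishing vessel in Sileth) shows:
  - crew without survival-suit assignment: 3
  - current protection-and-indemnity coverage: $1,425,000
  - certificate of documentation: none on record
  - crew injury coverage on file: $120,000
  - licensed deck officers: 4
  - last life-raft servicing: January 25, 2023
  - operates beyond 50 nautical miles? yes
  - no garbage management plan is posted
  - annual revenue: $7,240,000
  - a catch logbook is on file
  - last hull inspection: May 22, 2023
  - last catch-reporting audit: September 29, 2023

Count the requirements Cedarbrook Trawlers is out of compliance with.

7

1. crew without survival-suit assignment 3 > 2 → not met
2. crew injury coverage $120,000 < $125,000 → not met
3. garbage management plan absent → not met
4. protection-and-indemnity coverage $1,425,000 < $1,625,000 → not met
5. hull inspection 274 days ago vs limit 540 → met
6. certificate of documentation absent → not met
7. condition 'operates beyond 50 nautical miles' holds; licensed deck officers 4 ≥ 3 → met
8. life-raft servicing 391 days ago vs limit 365 → not met
9. catch-reporting audit 144 days ago vs limit 120 → not met
10. catch logbook present → met
Not met: 7 of 10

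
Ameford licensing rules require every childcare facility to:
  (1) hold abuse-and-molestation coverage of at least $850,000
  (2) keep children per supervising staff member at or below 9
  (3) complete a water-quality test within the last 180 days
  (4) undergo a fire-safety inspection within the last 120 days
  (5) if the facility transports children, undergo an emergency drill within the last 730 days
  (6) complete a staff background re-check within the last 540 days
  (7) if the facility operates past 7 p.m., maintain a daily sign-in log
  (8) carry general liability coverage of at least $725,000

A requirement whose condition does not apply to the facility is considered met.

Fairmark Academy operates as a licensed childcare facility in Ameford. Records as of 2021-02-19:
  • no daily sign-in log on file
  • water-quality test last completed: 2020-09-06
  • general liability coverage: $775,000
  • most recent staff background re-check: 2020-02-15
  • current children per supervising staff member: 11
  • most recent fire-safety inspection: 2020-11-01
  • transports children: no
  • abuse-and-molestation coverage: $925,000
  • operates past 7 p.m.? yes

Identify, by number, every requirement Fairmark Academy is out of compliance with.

2, 7

1. abuse-and-molestation coverage $925,000 ≥ $850,000 → met
2. children per supervising staff member 11 > 9 → not met
3. water-quality test 166 days ago vs limit 180 → met
4. fire-safety inspection 110 days ago vs limit 120 → met
5. condition 'transports children' does not hold → requirement n/a → met
6. staff background re-check 370 days ago vs limit 540 → met
7. condition 'operates past 7 p.m.' holds; daily sign-in log absent → not met
8. general liability coverage $775,000 ≥ $725,000 → met
Not met: 2, 7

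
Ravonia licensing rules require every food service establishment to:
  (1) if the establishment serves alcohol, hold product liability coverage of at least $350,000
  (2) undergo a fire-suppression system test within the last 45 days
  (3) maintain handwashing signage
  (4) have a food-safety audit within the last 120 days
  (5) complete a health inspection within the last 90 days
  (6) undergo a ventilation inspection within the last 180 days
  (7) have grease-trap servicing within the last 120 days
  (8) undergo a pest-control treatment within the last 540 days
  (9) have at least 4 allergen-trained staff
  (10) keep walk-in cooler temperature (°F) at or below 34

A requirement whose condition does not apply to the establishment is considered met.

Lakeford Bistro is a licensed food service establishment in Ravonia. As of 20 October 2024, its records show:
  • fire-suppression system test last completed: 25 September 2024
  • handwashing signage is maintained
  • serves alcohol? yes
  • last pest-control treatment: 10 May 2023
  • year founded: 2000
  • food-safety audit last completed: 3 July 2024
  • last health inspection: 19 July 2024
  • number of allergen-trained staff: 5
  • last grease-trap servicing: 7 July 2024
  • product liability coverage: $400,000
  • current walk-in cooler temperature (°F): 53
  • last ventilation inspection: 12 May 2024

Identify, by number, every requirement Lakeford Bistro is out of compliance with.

1. condition 'serves alcohol' holds; product liability coverage $400,000 ≥ $350,000 → met
2. fire-suppression system test 25 days ago vs limit 45 → met
3. handwashing signage present → met
4. food-safety audit 109 days ago vs limit 120 → met
5. health inspection 93 days ago vs limit 90 → not met
6. ventilation inspection 161 days ago vs limit 180 → met
7. grease-trap servicing 105 days ago vs limit 120 → met
8. pest-control treatment 529 days ago vs limit 540 → met
9. allergen-trained staff 5 ≥ 4 → met
10. walk-in cooler temperature (°F) 53 > 34 → not met
Not met: 5, 10

5, 10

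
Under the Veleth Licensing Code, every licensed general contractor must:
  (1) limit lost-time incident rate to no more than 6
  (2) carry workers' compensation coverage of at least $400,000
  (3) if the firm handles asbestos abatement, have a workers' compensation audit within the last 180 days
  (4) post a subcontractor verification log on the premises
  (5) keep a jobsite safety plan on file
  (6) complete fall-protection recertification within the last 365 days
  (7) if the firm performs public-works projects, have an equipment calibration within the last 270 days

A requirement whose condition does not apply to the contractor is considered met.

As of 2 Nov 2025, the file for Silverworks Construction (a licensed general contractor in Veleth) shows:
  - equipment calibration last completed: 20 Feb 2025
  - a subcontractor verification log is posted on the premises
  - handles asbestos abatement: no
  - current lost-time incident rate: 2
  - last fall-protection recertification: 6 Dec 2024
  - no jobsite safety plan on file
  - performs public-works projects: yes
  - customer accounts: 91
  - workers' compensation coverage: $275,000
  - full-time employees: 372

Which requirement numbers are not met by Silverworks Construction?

2, 5

1. lost-time incident rate 2 ≤ 6 → met
2. workers' compensation coverage $275,000 < $400,000 → not met
3. condition 'handles asbestos abatement' does not hold → requirement n/a → met
4. subcontractor verification log present → met
5. jobsite safety plan absent → not met
6. fall-protection recertification 331 days ago vs limit 365 → met
7. condition 'performs public-works projects' holds; equipment calibration 255 days ago vs limit 270 → met
Not met: 2, 5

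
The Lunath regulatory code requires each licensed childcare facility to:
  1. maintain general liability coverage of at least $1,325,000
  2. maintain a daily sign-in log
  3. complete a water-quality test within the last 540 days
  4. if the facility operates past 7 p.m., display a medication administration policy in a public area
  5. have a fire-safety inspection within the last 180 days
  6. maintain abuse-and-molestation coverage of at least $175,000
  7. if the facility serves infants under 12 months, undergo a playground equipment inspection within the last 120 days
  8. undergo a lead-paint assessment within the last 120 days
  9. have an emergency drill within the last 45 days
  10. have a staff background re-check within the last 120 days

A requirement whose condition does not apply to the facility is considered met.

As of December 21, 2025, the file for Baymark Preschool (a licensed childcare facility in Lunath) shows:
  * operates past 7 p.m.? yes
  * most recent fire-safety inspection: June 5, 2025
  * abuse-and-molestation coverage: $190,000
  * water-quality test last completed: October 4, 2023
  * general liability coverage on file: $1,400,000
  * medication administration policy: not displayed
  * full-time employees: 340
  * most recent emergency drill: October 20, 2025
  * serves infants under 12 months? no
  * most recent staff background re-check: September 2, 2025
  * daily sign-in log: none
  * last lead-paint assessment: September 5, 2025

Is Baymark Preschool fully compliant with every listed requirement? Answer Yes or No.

1. general liability coverage $1,400,000 ≥ $1,325,000 → met
2. daily sign-in log absent → not met
3. water-quality test 809 days ago vs limit 540 → not met
4. condition 'operates past 7 p.m.' holds; medication administration policy absent → not met
5. fire-safety inspection 199 days ago vs limit 180 → not met
6. abuse-and-molestation coverage $190,000 ≥ $175,000 → met
7. condition 'serves infants under 12 months' does not hold → requirement n/a → met
8. lead-paint assessment 107 days ago vs limit 120 → met
9. emergency drill 62 days ago vs limit 45 → not met
10. staff background re-check 110 days ago vs limit 120 → met
Not met: 2, 3, 4, 5, 9

No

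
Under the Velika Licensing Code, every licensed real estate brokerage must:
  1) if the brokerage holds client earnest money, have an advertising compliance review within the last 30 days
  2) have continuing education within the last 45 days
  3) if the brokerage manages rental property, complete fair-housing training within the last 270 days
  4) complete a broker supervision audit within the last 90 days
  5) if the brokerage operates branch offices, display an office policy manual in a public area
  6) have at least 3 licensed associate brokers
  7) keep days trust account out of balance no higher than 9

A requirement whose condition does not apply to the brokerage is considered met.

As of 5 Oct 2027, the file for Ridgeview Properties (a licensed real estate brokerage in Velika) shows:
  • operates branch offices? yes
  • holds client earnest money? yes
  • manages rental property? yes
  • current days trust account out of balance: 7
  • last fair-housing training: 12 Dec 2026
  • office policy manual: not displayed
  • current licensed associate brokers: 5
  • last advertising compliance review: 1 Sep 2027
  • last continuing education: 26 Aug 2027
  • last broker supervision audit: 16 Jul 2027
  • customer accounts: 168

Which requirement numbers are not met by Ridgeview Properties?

1, 3, 5

1. condition 'holds client earnest money' holds; advertising compliance review 34 days ago vs limit 30 → not met
2. continuing education 40 days ago vs limit 45 → met
3. condition 'manages rental property' holds; fair-housing training 297 days ago vs limit 270 → not met
4. broker supervision audit 81 days ago vs limit 90 → met
5. condition 'operates branch offices' holds; office policy manual absent → not met
6. licensed associate brokers 5 ≥ 3 → met
7. days trust account out of balance 7 ≤ 9 → met
Not met: 1, 3, 5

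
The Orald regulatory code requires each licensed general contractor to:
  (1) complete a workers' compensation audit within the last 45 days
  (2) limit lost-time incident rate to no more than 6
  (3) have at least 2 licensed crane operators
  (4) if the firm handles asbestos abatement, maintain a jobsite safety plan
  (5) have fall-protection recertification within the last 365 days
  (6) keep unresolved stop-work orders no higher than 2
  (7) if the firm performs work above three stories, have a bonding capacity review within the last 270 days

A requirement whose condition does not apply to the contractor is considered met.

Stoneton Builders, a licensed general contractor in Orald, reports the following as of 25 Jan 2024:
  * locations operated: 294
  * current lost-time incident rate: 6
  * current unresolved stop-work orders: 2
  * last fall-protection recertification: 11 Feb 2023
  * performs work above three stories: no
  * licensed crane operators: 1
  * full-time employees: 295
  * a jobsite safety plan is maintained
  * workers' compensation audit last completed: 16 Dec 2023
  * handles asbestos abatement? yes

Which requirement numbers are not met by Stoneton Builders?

3

1. workers' compensation audit 40 days ago vs limit 45 → met
2. lost-time incident rate 6 ≤ 6 → met
3. licensed crane operators 1 < 2 → not met
4. condition 'handles asbestos abatement' holds; jobsite safety plan present → met
5. fall-protection recertification 348 days ago vs limit 365 → met
6. unresolved stop-work orders 2 ≤ 2 → met
7. condition 'performs work above three stories' does not hold → requirement n/a → met
Not met: 3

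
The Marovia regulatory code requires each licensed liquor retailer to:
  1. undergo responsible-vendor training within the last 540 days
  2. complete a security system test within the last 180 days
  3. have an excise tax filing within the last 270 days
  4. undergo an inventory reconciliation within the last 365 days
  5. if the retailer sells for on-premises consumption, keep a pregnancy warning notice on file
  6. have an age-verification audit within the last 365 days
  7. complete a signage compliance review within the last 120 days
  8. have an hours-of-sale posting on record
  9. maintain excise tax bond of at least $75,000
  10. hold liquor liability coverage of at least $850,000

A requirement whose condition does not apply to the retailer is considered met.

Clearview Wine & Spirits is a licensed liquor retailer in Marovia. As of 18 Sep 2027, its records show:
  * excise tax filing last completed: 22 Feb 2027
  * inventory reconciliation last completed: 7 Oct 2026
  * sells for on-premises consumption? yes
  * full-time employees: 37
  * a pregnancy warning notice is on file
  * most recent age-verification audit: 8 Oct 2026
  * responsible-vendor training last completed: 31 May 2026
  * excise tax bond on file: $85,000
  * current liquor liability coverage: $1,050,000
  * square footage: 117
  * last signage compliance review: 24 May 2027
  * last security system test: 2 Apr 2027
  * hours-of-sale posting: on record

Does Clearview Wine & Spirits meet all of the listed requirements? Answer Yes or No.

1. responsible-vendor training 475 days ago vs limit 540 → met
2. security system test 169 days ago vs limit 180 → met
3. excise tax filing 208 days ago vs limit 270 → met
4. inventory reconciliation 346 days ago vs limit 365 → met
5. condition 'sells for on-premises consumption' holds; pregnancy warning notice present → met
6. age-verification audit 345 days ago vs limit 365 → met
7. signage compliance review 117 days ago vs limit 120 → met
8. hours-of-sale posting present → met
9. excise tax bond $85,000 ≥ $75,000 → met
10. liquor liability coverage $1,050,000 ≥ $850,000 → met
All met.

Yes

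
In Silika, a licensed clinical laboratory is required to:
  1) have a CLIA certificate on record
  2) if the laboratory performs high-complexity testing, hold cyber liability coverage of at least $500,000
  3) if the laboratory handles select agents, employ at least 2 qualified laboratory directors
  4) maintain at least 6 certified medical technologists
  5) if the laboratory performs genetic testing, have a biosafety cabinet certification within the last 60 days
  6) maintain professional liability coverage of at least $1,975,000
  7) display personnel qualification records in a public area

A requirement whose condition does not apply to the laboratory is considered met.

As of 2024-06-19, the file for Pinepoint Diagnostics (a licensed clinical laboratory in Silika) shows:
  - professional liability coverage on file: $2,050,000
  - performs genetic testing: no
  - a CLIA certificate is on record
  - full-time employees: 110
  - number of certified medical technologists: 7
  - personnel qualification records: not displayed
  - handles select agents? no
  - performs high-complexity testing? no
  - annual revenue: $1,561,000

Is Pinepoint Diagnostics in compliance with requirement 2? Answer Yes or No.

2. condition 'performs high-complexity testing' does not hold → requirement n/a → met

Yes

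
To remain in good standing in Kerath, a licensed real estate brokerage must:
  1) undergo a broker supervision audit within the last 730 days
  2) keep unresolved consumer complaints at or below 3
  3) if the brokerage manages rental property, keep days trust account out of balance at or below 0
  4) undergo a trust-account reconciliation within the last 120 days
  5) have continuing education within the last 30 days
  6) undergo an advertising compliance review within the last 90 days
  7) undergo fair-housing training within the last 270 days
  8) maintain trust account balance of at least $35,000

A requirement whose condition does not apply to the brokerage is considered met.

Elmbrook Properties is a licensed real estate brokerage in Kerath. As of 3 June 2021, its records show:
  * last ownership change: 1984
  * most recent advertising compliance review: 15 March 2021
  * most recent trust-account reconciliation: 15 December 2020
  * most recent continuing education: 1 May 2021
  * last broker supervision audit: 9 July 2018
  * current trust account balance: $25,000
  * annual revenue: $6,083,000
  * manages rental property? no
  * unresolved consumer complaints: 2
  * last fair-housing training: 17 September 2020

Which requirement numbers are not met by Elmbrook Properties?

1. broker supervision audit 1060 days ago vs limit 730 → not met
2. unresolved consumer complaints 2 ≤ 3 → met
3. condition 'manages rental property' does not hold → requirement n/a → met
4. trust-account reconciliation 170 days ago vs limit 120 → not met
5. continuing education 33 days ago vs limit 30 → not met
6. advertising compliance review 80 days ago vs limit 90 → met
7. fair-housing training 259 days ago vs limit 270 → met
8. trust account balance $25,000 < $35,000 → not met
Not met: 1, 4, 5, 8

1, 4, 5, 8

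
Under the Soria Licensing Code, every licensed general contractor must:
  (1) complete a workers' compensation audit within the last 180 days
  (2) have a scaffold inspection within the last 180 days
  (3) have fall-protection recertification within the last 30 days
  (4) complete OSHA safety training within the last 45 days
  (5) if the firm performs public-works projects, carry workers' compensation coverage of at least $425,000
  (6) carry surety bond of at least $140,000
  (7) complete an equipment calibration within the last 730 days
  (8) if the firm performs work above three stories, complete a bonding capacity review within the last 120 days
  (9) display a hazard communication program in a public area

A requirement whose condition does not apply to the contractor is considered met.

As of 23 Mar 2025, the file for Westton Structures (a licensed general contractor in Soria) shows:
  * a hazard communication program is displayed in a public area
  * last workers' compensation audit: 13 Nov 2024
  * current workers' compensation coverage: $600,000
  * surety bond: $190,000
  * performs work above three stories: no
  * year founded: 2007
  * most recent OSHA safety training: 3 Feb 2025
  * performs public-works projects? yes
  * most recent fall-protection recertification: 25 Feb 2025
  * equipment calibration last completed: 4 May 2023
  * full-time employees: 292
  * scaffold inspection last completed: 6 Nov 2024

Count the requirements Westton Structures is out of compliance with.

1. workers' compensation audit 130 days ago vs limit 180 → met
2. scaffold inspection 137 days ago vs limit 180 → met
3. fall-protection recertification 26 days ago vs limit 30 → met
4. OSHA safety training 48 days ago vs limit 45 → not met
5. condition 'performs public-works projects' holds; workers' compensation coverage $600,000 ≥ $425,000 → met
6. surety bond $190,000 ≥ $140,000 → met
7. equipment calibration 689 days ago vs limit 730 → met
8. condition 'performs work above three stories' does not hold → requirement n/a → met
9. hazard communication program present → met
Not met: 1 of 9

1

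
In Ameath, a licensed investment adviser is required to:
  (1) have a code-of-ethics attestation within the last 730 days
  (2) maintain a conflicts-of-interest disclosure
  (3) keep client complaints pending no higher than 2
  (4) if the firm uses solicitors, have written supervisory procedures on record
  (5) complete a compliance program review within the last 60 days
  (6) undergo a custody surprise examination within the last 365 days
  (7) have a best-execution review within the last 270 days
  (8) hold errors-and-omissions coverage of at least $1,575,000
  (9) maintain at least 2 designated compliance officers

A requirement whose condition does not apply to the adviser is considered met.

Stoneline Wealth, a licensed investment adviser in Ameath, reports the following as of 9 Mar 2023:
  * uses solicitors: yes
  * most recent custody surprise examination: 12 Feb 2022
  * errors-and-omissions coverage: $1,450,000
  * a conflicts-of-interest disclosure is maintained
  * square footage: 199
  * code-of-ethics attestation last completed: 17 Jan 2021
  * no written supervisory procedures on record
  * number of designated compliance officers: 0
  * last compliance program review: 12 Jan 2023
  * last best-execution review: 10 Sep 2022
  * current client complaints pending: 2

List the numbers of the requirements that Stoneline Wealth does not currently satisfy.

1, 4, 6, 8, 9

1. code-of-ethics attestation 781 days ago vs limit 730 → not met
2. conflicts-of-interest disclosure present → met
3. client complaints pending 2 ≤ 2 → met
4. condition 'uses solicitors' holds; written supervisory procedures absent → not met
5. compliance program review 56 days ago vs limit 60 → met
6. custody surprise examination 390 days ago vs limit 365 → not met
7. best-execution review 180 days ago vs limit 270 → met
8. errors-and-omissions coverage $1,450,000 < $1,575,000 → not met
9. designated compliance officers 0 < 2 → not met
Not met: 1, 4, 6, 8, 9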